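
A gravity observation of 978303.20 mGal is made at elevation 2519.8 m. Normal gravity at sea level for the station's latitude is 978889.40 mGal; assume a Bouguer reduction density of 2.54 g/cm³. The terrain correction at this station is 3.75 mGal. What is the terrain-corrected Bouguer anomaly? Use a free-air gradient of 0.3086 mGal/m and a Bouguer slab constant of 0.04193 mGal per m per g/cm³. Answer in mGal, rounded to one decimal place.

Free-air correction = 0.3086 × 2519.8 = 777.61 mGal
Free-air anomaly = 978303.20 − 978889.40 + (777.61) = 191.41 mGal
Bouguer slab correction = 0.04193 × 2.54 × 2519.8 = 268.36 mGal
Simple Bouguer anomaly = 191.41 − (268.36) = -76.95 mGal
Complete Bouguer anomaly = -76.95 + 3.75 = -73.20 mGal

-73.2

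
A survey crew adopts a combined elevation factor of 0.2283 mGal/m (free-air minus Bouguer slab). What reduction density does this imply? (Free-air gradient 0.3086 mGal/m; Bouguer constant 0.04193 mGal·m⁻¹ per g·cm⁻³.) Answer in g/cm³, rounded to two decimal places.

1.92

0.2283 = 0.3086 − 0.04193 × ρ
ρ = (0.3086 − 0.2283) / 0.04193 = 1.92 g/cm³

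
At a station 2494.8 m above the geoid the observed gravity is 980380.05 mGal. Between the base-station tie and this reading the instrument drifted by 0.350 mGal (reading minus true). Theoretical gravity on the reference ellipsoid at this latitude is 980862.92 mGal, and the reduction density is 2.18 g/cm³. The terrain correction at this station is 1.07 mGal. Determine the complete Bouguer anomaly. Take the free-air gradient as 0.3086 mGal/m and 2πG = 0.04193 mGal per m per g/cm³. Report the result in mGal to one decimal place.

Drift-corrected reading = 980380.05 − (0.350) = 980379.700 mGal
Free-air correction = 0.3086 × 2494.8 = 769.90 mGal
Free-air anomaly = 980379.700 − 980862.92 + (769.90) = 286.680 mGal
Bouguer slab correction = 0.04193 × 2.18 × 2494.8 = 228.04 mGal
Simple Bouguer anomaly = 286.680 − (228.04) = 58.640 mGal
Complete Bouguer anomaly = 58.640 + 1.07 = 59.710 mGal

59.7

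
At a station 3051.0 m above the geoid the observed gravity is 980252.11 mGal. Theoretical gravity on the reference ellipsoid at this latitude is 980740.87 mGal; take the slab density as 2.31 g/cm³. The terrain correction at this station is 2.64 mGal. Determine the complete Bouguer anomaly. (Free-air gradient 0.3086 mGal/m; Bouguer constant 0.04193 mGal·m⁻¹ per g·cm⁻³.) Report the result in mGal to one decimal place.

159.9

Free-air correction = 0.3086 × 3051.0 = 941.54 mGal
Free-air anomaly = 980252.11 − 980740.87 + (941.54) = 452.78 mGal
Bouguer slab correction = 0.04193 × 2.31 × 3051.0 = 295.51 mGal
Simple Bouguer anomaly = 452.78 − (295.51) = 157.27 mGal
Complete Bouguer anomaly = 157.27 + 2.64 = 159.91 mGal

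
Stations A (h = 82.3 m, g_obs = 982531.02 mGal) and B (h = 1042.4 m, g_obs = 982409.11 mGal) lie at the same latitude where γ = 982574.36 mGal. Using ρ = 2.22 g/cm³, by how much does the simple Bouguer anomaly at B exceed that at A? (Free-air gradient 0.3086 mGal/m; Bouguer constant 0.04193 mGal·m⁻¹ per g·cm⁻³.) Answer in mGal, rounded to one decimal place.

Δg_SB(A) = 982531.02 − 982574.36 + 0.3086×82.3 − 0.04193×2.22×82.3 = -25.60 mGal
Δg_SB(B) = 982409.11 − 982574.36 + 0.3086×1042.4 − 0.04193×2.22×1042.4 = 59.40 mGal
Difference = 59.40 − (-25.60) = 85.00 mGal

85.0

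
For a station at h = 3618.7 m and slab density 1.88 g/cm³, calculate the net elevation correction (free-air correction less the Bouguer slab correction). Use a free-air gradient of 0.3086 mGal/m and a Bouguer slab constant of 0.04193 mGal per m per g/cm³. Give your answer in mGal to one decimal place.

Combined gradient = 0.3086 − 0.04193 × 1.88 = 0.2297716 mGal/m
Combined elevation correction = 0.2297716 × 3618.7 = 831.5 mGal

831.5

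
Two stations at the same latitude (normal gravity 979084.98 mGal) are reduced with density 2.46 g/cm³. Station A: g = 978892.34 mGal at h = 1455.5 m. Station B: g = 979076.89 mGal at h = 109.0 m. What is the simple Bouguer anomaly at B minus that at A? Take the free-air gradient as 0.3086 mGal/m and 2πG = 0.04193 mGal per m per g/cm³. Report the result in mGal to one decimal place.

Δg_SB(A) = 978892.34 − 979084.98 + 0.3086×1455.5 − 0.04193×2.46×1455.5 = 106.40 mGal
Δg_SB(B) = 979076.89 − 979084.98 + 0.3086×109.0 − 0.04193×2.46×109.0 = 14.30 mGal
Difference = 14.30 − (106.40) = -92.10 mGal

-92.1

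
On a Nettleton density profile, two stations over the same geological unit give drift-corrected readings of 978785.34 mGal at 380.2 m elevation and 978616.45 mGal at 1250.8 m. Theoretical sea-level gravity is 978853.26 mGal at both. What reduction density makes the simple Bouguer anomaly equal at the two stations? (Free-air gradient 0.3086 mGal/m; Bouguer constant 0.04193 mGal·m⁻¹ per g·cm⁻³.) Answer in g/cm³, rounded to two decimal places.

2.73

Δg_obs = 978616.45 − 978785.34 = -168.89 mGal over Δh = 1250.8 − 380.2 = 870.6 m
Equal Bouguer anomalies ⇒ Δg_obs + (0.3086 − 0.04193ρ)·Δh = 0
0.3086 − 0.04193ρ = −Δg_obs/Δh = 0.19399
ρ = (0.3086 − 0.19399) / 0.04193 = 2.73 g/cm³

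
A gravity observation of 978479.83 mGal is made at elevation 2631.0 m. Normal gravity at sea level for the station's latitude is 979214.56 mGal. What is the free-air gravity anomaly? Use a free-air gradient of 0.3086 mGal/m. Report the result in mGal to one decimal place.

Free-air correction = 0.3086 × 2631.0 = 811.93 mGal
Free-air anomaly = 978479.83 − 979214.56 + (811.93) = 77.20 mGal

77.2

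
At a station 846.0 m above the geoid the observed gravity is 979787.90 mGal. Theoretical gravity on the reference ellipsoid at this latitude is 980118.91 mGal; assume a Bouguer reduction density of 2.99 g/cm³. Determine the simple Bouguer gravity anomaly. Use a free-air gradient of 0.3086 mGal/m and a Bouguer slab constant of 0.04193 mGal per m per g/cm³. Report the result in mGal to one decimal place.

Free-air correction = 0.3086 × 846.0 = 261.08 mGal
Free-air anomaly = 979787.90 − 980118.91 + (261.08) = -69.93 mGal
Bouguer slab correction = 0.04193 × 2.99 × 846.0 = 106.06 mGal
Simple Bouguer anomaly = -69.93 − (106.06) = -175.99 mGal

-176.0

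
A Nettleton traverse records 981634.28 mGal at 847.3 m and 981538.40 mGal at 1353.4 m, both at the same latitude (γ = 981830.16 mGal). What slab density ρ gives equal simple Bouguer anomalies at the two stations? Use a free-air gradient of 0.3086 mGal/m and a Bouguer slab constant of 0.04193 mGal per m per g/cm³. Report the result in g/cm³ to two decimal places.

2.84

Δg_obs = 981538.40 − 981634.28 = -95.88 mGal over Δh = 1353.4 − 847.3 = 506.1 m
Equal Bouguer anomalies ⇒ Δg_obs + (0.3086 − 0.04193ρ)·Δh = 0
0.3086 − 0.04193ρ = −Δg_obs/Δh = 0.18945
ρ = (0.3086 − 0.18945) / 0.04193 = 2.84 g/cm³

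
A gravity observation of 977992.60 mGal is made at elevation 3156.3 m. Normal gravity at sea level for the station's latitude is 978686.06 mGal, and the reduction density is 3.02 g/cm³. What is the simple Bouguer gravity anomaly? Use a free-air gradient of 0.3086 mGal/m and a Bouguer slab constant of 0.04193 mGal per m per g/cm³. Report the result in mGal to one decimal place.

-119.1

Free-air correction = 0.3086 × 3156.3 = 974.03 mGal
Free-air anomaly = 977992.60 − 978686.06 + (974.03) = 280.57 mGal
Bouguer slab correction = 0.04193 × 3.02 × 3156.3 = 399.68 mGal
Simple Bouguer anomaly = 280.57 − (399.68) = -119.11 mGal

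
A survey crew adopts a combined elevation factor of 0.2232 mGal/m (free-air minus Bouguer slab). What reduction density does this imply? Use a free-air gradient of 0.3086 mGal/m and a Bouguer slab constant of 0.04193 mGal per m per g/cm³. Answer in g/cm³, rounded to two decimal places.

2.04

0.2232 = 0.3086 − 0.04193 × ρ
ρ = (0.3086 − 0.2232) / 0.04193 = 2.04 g/cm³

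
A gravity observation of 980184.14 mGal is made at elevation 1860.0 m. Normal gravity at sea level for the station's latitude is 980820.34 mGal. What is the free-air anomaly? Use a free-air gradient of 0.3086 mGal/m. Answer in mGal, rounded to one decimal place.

Free-air correction = 0.3086 × 1860.0 = 574.00 mGal
Free-air anomaly = 980184.14 − 980820.34 + (574.00) = -62.20 mGal

-62.2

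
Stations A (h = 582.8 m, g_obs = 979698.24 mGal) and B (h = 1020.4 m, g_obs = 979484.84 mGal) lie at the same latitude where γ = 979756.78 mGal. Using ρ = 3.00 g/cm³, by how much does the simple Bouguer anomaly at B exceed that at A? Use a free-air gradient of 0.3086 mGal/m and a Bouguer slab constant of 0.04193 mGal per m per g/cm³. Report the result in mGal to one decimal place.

-133.4

Δg_SB(A) = 979698.24 − 979756.78 + 0.3086×582.8 − 0.04193×3.00×582.8 = 48.00 mGal
Δg_SB(B) = 979484.84 − 979756.78 + 0.3086×1020.4 − 0.04193×3.00×1020.4 = -85.40 mGal
Difference = -85.40 − (48.00) = -133.40 mGal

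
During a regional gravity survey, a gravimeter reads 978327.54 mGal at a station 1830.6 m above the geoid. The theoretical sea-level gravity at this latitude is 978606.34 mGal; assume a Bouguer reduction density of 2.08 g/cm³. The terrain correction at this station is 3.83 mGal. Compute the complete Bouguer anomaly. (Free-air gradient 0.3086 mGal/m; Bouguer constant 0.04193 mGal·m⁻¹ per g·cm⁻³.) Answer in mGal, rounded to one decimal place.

130.3

Free-air correction = 0.3086 × 1830.6 = 564.92 mGal
Free-air anomaly = 978327.54 − 978606.34 + (564.92) = 286.12 mGal
Bouguer slab correction = 0.04193 × 2.08 × 1830.6 = 159.65 mGal
Simple Bouguer anomaly = 286.12 − (159.65) = 126.47 mGal
Complete Bouguer anomaly = 126.47 + 3.83 = 130.30 mGal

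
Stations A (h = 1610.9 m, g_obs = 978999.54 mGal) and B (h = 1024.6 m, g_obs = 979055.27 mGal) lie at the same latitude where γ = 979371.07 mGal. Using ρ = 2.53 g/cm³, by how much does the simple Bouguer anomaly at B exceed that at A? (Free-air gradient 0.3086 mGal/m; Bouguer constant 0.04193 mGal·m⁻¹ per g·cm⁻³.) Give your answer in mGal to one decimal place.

Δg_SB(A) = 978999.54 − 979371.07 + 0.3086×1610.9 − 0.04193×2.53×1610.9 = -45.30 mGal
Δg_SB(B) = 979055.27 − 979371.07 + 0.3086×1024.6 − 0.04193×2.53×1024.6 = -108.30 mGal
Difference = -108.30 − (-45.30) = -63.00 mGal

-63.0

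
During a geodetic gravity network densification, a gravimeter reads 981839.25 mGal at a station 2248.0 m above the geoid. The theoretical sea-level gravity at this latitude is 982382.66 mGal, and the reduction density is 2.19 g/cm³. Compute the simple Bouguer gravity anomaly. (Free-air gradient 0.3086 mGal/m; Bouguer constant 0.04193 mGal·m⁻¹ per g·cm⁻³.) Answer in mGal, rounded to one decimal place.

Free-air correction = 0.3086 × 2248.0 = 693.73 mGal
Free-air anomaly = 981839.25 − 982382.66 + (693.73) = 150.32 mGal
Bouguer slab correction = 0.04193 × 2.19 × 2248.0 = 206.43 mGal
Simple Bouguer anomaly = 150.32 − (206.43) = -56.11 mGal

-56.1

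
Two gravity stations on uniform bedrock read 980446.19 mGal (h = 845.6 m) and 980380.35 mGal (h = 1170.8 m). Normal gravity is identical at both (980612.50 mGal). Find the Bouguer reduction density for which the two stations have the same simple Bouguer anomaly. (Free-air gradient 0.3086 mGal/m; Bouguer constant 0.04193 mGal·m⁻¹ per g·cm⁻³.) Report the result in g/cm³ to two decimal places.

Δg_obs = 980380.35 − 980446.19 = -65.84 mGal over Δh = 1170.8 − 845.6 = 325.2 m
Equal Bouguer anomalies ⇒ Δg_obs + (0.3086 − 0.04193ρ)·Δh = 0
0.3086 − 0.04193ρ = −Δg_obs/Δh = 0.20246
ρ = (0.3086 − 0.20246) / 0.04193 = 2.53 g/cm³

2.53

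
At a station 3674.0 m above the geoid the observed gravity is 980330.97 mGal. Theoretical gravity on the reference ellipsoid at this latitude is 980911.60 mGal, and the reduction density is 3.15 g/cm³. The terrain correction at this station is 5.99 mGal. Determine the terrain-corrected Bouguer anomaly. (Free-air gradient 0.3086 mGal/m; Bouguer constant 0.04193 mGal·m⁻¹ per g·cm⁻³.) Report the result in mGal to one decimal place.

Free-air correction = 0.3086 × 3674.0 = 1133.80 mGal
Free-air anomaly = 980330.97 − 980911.60 + (1133.80) = 553.17 mGal
Bouguer slab correction = 0.04193 × 3.15 × 3674.0 = 485.26 mGal
Simple Bouguer anomaly = 553.17 − (485.26) = 67.91 mGal
Complete Bouguer anomaly = 67.91 + 5.99 = 73.90 mGal

73.9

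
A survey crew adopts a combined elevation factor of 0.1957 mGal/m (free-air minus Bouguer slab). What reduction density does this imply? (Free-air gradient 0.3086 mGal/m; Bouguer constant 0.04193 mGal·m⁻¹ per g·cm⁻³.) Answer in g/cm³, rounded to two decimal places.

2.69

0.1957 = 0.3086 − 0.04193 × ρ
ρ = (0.3086 − 0.1957) / 0.04193 = 2.69 g/cm³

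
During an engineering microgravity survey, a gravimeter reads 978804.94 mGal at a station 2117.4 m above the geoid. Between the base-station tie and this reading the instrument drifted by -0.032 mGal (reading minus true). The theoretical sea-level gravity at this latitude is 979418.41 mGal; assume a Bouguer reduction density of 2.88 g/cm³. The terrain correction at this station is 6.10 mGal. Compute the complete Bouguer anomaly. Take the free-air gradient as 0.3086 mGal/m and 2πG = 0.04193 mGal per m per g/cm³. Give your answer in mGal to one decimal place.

Drift-corrected reading = 978804.94 − (-0.032) = 978804.972 mGal
Free-air correction = 0.3086 × 2117.4 = 653.43 mGal
Free-air anomaly = 978804.972 − 979418.41 + (653.43) = 39.992 mGal
Bouguer slab correction = 0.04193 × 2.88 × 2117.4 = 255.69 mGal
Simple Bouguer anomaly = 39.992 − (255.69) = -215.698 mGal
Complete Bouguer anomaly = -215.698 + 6.10 = -209.598 mGal

-209.6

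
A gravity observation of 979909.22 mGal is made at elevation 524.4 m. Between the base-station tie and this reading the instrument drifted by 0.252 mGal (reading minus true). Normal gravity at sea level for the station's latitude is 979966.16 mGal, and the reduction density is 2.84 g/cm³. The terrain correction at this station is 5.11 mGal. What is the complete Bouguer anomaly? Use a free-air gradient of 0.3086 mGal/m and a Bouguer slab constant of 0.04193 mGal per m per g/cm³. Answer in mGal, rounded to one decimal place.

47.3

Drift-corrected reading = 979909.22 − (0.252) = 979908.968 mGal
Free-air correction = 0.3086 × 524.4 = 161.83 mGal
Free-air anomaly = 979908.968 − 979966.16 + (161.83) = 104.638 mGal
Bouguer slab correction = 0.04193 × 2.84 × 524.4 = 62.45 mGal
Simple Bouguer anomaly = 104.638 − (62.45) = 42.188 mGal
Complete Bouguer anomaly = 42.188 + 5.11 = 47.298 mGal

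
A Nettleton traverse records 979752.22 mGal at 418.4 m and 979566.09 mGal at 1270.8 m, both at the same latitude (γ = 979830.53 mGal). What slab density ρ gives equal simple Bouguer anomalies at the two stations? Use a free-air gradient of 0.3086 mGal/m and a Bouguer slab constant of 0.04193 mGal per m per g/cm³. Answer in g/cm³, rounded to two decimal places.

2.15

Δg_obs = 979566.09 − 979752.22 = -186.13 mGal over Δh = 1270.8 − 418.4 = 852.4 m
Equal Bouguer anomalies ⇒ Δg_obs + (0.3086 − 0.04193ρ)·Δh = 0
0.3086 − 0.04193ρ = −Δg_obs/Δh = 0.21836
ρ = (0.3086 − 0.21836) / 0.04193 = 2.15 g/cm³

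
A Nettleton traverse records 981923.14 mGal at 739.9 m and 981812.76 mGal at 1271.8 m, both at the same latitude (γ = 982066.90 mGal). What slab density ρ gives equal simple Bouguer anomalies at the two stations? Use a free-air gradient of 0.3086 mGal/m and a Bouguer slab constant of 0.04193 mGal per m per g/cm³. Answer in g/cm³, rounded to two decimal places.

2.41

Δg_obs = 981812.76 − 981923.14 = -110.38 mGal over Δh = 1271.8 − 739.9 = 531.9 m
Equal Bouguer anomalies ⇒ Δg_obs + (0.3086 − 0.04193ρ)·Δh = 0
0.3086 − 0.04193ρ = −Δg_obs/Δh = 0.20752
ρ = (0.3086 − 0.20752) / 0.04193 = 2.41 g/cm³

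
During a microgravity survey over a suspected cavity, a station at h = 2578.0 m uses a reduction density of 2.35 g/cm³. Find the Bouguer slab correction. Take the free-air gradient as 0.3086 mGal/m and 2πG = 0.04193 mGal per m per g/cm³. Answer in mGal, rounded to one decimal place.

254.0

Bouguer slab correction = 0.04193 × 2.35 × 2578.0 = 254.0 mGal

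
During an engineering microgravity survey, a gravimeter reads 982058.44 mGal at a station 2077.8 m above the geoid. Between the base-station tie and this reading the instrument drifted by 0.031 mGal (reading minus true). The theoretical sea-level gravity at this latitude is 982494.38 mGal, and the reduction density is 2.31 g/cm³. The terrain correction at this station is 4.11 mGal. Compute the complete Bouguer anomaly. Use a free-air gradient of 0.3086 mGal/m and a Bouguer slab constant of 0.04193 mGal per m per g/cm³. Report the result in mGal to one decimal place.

8.1

Drift-corrected reading = 982058.44 − (0.031) = 982058.409 mGal
Free-air correction = 0.3086 × 2077.8 = 641.21 mGal
Free-air anomaly = 982058.409 − 982494.38 + (641.21) = 205.239 mGal
Bouguer slab correction = 0.04193 × 2.31 × 2077.8 = 201.25 mGal
Simple Bouguer anomaly = 205.239 − (201.25) = 3.989 mGal
Complete Bouguer anomaly = 3.989 + 4.11 = 8.099 mGal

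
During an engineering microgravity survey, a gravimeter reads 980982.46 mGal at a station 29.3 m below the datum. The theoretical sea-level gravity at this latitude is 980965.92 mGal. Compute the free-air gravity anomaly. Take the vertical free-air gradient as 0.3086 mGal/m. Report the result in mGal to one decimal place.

7.5

Free-air correction = 0.3086 × -29.3 = -9.04 mGal
Free-air anomaly = 980982.46 − 980965.92 + (-9.04) = 7.50 mGal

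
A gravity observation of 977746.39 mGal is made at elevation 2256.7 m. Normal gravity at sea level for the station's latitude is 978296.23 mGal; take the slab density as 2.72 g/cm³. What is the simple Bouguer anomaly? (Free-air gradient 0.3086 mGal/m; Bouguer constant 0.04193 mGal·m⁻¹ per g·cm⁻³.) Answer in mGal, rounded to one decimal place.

-110.8

Free-air correction = 0.3086 × 2256.7 = 696.42 mGal
Free-air anomaly = 977746.39 − 978296.23 + (696.42) = 146.58 mGal
Bouguer slab correction = 0.04193 × 2.72 × 2256.7 = 257.38 mGal
Simple Bouguer anomaly = 146.58 − (257.38) = -110.80 mGal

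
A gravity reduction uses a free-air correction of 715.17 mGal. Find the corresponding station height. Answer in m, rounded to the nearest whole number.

h = 715.17 / 0.3086 = 2317.47 m

2317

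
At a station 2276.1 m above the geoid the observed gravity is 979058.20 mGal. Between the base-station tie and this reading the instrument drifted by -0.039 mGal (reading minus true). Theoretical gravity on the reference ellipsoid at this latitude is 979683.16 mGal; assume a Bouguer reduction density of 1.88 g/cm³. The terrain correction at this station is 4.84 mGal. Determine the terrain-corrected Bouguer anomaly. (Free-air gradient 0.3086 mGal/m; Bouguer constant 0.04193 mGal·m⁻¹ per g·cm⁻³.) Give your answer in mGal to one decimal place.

-97.1

Drift-corrected reading = 979058.20 − (-0.039) = 979058.239 mGal
Free-air correction = 0.3086 × 2276.1 = 702.40 mGal
Free-air anomaly = 979058.239 − 979683.16 + (702.40) = 77.479 mGal
Bouguer slab correction = 0.04193 × 1.88 × 2276.1 = 179.42 mGal
Simple Bouguer anomaly = 77.479 − (179.42) = -101.941 mGal
Complete Bouguer anomaly = -101.941 + 4.84 = -97.101 mGal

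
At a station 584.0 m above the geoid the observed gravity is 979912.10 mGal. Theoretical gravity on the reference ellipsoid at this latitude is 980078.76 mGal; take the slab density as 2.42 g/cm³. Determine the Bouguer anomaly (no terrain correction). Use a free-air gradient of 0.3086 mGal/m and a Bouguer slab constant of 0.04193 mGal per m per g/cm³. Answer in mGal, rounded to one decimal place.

Free-air correction = 0.3086 × 584.0 = 180.22 mGal
Free-air anomaly = 979912.10 − 980078.76 + (180.22) = 13.56 mGal
Bouguer slab correction = 0.04193 × 2.42 × 584.0 = 59.26 mGal
Simple Bouguer anomaly = 13.56 − (59.26) = -45.70 mGal

-45.7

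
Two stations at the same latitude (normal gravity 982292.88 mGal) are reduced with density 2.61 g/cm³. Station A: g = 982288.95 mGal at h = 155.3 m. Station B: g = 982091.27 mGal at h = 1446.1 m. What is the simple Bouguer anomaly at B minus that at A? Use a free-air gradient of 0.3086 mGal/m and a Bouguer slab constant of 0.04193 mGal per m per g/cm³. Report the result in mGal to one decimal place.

Δg_SB(A) = 982288.95 − 982292.88 + 0.3086×155.3 − 0.04193×2.61×155.3 = 27.00 mGal
Δg_SB(B) = 982091.27 − 982292.88 + 0.3086×1446.1 − 0.04193×2.61×1446.1 = 86.40 mGal
Difference = 86.40 − (27.00) = 59.40 mGal

59.4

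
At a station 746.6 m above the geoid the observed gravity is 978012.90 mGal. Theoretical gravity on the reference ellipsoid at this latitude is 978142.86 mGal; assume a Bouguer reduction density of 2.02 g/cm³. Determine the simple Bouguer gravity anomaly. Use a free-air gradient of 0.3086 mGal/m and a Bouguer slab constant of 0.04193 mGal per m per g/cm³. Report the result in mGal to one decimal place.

Free-air correction = 0.3086 × 746.6 = 230.40 mGal
Free-air anomaly = 978012.90 − 978142.86 + (230.40) = 100.44 mGal
Bouguer slab correction = 0.04193 × 2.02 × 746.6 = 63.24 mGal
Simple Bouguer anomaly = 100.44 − (63.24) = 37.20 mGal

37.2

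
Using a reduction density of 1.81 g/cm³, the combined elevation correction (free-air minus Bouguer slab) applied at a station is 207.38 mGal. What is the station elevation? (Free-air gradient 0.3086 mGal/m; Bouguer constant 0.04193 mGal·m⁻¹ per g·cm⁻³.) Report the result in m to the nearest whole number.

891

Combined gradient = 0.3086 − 0.04193 × 1.81 = 0.2327067 mGal/m
h = 207.38 / 0.2327067 = 891.16 m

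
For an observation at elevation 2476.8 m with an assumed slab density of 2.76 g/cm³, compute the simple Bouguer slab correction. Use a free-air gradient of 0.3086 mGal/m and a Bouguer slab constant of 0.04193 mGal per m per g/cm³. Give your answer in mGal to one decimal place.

286.6

Bouguer slab correction = 0.04193 × 2.76 × 2476.8 = 286.6 mGal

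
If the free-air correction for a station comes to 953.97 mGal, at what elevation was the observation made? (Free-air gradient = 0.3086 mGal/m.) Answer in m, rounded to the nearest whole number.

3091

h = 953.97 / 0.3086 = 3091.28 m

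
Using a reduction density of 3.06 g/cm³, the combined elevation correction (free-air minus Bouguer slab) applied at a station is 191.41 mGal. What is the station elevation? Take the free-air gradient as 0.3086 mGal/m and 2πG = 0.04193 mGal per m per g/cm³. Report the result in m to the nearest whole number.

1062

Combined gradient = 0.3086 − 0.04193 × 3.06 = 0.1802942 mGal/m
h = 191.41 / 0.1802942 = 1061.65 m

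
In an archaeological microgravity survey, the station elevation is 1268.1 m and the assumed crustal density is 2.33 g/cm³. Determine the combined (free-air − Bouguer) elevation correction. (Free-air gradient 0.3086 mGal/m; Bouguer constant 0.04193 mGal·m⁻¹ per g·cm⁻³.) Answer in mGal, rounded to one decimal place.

Combined gradient = 0.3086 − 0.04193 × 2.33 = 0.2109031 mGal/m
Combined elevation correction = 0.2109031 × 1268.1 = 267.4 mGal

267.4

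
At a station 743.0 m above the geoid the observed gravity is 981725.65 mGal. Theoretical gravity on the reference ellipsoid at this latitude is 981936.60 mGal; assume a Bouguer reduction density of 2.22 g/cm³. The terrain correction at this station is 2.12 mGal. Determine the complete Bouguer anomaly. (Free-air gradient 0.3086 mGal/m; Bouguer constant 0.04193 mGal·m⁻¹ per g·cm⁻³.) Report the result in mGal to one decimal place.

-48.7

Free-air correction = 0.3086 × 743.0 = 229.29 mGal
Free-air anomaly = 981725.65 − 981936.60 + (229.29) = 18.34 mGal
Bouguer slab correction = 0.04193 × 2.22 × 743.0 = 69.16 mGal
Simple Bouguer anomaly = 18.34 − (69.16) = -50.82 mGal
Complete Bouguer anomaly = -50.82 + 2.12 = -48.70 mGal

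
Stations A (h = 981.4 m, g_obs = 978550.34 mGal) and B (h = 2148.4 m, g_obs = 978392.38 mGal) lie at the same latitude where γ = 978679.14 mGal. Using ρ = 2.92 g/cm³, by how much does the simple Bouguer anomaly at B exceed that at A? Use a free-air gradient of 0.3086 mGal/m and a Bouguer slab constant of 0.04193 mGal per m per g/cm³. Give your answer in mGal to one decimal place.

59.3

Δg_SB(A) = 978550.34 − 978679.14 + 0.3086×981.4 − 0.04193×2.92×981.4 = 53.90 mGal
Δg_SB(B) = 978392.38 − 978679.14 + 0.3086×2148.4 − 0.04193×2.92×2148.4 = 113.20 mGal
Difference = 113.20 − (53.90) = 59.30 mGal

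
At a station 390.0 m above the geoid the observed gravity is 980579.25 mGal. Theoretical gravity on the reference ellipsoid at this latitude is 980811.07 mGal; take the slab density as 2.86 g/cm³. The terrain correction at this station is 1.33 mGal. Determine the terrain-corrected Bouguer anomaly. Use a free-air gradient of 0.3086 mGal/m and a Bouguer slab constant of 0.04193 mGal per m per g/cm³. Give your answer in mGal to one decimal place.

-156.9

Free-air correction = 0.3086 × 390.0 = 120.35 mGal
Free-air anomaly = 980579.25 − 980811.07 + (120.35) = -111.47 mGal
Bouguer slab correction = 0.04193 × 2.86 × 390.0 = 46.77 mGal
Simple Bouguer anomaly = -111.47 − (46.77) = -158.24 mGal
Complete Bouguer anomaly = -158.24 + 1.33 = -156.91 mGal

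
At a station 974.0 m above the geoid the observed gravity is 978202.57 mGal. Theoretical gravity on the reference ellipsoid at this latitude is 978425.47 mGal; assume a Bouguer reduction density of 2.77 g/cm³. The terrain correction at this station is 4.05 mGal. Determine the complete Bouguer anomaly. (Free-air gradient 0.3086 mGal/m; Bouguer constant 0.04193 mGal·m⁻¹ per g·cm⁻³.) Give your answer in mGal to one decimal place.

-31.4

Free-air correction = 0.3086 × 974.0 = 300.58 mGal
Free-air anomaly = 978202.57 − 978425.47 + (300.58) = 77.68 mGal
Bouguer slab correction = 0.04193 × 2.77 × 974.0 = 113.13 mGal
Simple Bouguer anomaly = 77.68 − (113.13) = -35.45 mGal
Complete Bouguer anomaly = -35.45 + 4.05 = -31.40 mGal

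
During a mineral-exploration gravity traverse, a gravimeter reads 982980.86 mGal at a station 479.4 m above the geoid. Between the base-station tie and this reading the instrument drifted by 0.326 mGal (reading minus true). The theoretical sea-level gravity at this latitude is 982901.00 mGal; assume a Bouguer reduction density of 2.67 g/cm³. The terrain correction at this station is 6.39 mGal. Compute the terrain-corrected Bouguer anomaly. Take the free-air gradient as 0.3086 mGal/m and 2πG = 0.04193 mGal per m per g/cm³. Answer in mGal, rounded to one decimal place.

180.2

Drift-corrected reading = 982980.86 − (0.326) = 982980.534 mGal
Free-air correction = 0.3086 × 479.4 = 147.94 mGal
Free-air anomaly = 982980.534 − 982901.00 + (147.94) = 227.474 mGal
Bouguer slab correction = 0.04193 × 2.67 × 479.4 = 53.67 mGal
Simple Bouguer anomaly = 227.474 − (53.67) = 173.804 mGal
Complete Bouguer anomaly = 173.804 + 6.39 = 180.194 mGal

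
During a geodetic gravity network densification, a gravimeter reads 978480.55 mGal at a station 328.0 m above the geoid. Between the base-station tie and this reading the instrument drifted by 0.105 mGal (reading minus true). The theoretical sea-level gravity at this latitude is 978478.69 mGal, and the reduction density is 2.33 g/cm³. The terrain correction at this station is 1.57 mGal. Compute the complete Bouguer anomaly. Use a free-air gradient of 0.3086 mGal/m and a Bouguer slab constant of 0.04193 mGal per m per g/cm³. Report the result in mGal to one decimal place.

Drift-corrected reading = 978480.55 − (0.105) = 978480.445 mGal
Free-air correction = 0.3086 × 328.0 = 101.22 mGal
Free-air anomaly = 978480.445 − 978478.69 + (101.22) = 102.975 mGal
Bouguer slab correction = 0.04193 × 2.33 × 328.0 = 32.04 mGal
Simple Bouguer anomaly = 102.975 − (32.04) = 70.935 mGal
Complete Bouguer anomaly = 70.935 + 1.57 = 72.505 mGal

72.5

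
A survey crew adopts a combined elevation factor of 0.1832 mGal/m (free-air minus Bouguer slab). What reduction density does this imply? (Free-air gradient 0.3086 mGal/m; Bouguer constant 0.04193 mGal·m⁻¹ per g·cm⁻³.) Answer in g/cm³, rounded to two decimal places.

2.99

0.1832 = 0.3086 − 0.04193 × ρ
ρ = (0.3086 − 0.1832) / 0.04193 = 2.99 g/cm³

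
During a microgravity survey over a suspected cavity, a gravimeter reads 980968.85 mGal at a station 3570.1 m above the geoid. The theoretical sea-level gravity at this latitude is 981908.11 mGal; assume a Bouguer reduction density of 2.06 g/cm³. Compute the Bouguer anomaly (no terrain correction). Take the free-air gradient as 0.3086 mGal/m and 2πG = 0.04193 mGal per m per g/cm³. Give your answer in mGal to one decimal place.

-145.9

Free-air correction = 0.3086 × 3570.1 = 1101.73 mGal
Free-air anomaly = 980968.85 − 981908.11 + (1101.73) = 162.47 mGal
Bouguer slab correction = 0.04193 × 2.06 × 3570.1 = 308.37 mGal
Simple Bouguer anomaly = 162.47 − (308.37) = -145.90 mGal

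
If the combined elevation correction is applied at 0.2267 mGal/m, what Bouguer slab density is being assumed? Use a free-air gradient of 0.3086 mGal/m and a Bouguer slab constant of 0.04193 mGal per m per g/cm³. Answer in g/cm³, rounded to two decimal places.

0.2267 = 0.3086 − 0.04193 × ρ
ρ = (0.3086 − 0.2267) / 0.04193 = 1.95 g/cm³

1.95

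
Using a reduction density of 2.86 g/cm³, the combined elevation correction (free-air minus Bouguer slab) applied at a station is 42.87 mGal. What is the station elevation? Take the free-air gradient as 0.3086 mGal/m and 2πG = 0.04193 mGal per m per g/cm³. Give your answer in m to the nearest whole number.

Combined gradient = 0.3086 − 0.04193 × 2.86 = 0.1886802 mGal/m
h = 42.87 / 0.1886802 = 227.21 m

227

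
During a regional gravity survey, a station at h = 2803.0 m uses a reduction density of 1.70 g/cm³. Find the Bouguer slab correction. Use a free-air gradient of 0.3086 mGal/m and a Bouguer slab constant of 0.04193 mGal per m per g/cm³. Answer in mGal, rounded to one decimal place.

Bouguer slab correction = 0.04193 × 1.70 × 2803.0 = 199.8 mGal

199.8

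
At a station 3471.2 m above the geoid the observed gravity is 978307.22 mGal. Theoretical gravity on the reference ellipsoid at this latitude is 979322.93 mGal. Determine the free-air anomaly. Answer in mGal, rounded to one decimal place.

55.5

Free-air correction = 0.3086 × 3471.2 = 1071.21 mGal
Free-air anomaly = 978307.22 − 979322.93 + (1071.21) = 55.50 mGal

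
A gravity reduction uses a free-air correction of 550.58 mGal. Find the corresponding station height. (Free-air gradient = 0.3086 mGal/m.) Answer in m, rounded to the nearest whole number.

h = 550.58 / 0.3086 = 1784.12 m

1784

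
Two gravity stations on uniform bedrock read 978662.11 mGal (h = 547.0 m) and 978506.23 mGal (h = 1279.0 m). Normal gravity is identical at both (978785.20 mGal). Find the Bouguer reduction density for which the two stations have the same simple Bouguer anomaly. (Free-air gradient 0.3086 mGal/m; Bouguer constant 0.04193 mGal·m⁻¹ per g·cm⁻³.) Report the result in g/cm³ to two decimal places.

2.28

Δg_obs = 978506.23 − 978662.11 = -155.88 mGal over Δh = 1279.0 − 547.0 = 732.0 m
Equal Bouguer anomalies ⇒ Δg_obs + (0.3086 − 0.04193ρ)·Δh = 0
0.3086 − 0.04193ρ = −Δg_obs/Δh = 0.21295
ρ = (0.3086 − 0.21295) / 0.04193 = 2.28 g/cm³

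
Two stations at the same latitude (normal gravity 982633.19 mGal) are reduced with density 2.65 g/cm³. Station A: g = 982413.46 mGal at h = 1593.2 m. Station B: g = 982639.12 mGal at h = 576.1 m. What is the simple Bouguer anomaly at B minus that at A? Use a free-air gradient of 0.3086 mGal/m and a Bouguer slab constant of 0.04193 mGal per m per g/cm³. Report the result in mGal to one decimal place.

Δg_SB(A) = 982413.46 − 982633.19 + 0.3086×1593.2 − 0.04193×2.65×1593.2 = 94.90 mGal
Δg_SB(B) = 982639.12 − 982633.19 + 0.3086×576.1 − 0.04193×2.65×576.1 = 119.70 mGal
Difference = 119.70 − (94.90) = 24.80 mGal

24.8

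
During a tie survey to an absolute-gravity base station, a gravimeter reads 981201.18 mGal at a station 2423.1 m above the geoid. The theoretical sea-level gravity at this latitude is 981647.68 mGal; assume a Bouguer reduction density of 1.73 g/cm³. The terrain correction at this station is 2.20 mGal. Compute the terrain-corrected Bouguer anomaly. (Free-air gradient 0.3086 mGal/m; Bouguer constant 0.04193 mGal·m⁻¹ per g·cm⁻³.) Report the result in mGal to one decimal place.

127.7

Free-air correction = 0.3086 × 2423.1 = 747.77 mGal
Free-air anomaly = 981201.18 − 981647.68 + (747.77) = 301.27 mGal
Bouguer slab correction = 0.04193 × 1.73 × 2423.1 = 175.77 mGal
Simple Bouguer anomaly = 301.27 − (175.77) = 125.50 mGal
Complete Bouguer anomaly = 125.50 + 2.20 = 127.70 mGal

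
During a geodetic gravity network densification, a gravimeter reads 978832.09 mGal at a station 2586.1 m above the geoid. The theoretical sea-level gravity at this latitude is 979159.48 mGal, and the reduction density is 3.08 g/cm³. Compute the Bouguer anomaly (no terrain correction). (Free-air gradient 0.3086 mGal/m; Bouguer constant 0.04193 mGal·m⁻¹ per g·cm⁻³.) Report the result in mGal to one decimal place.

136.7

Free-air correction = 0.3086 × 2586.1 = 798.07 mGal
Free-air anomaly = 978832.09 − 979159.48 + (798.07) = 470.68 mGal
Bouguer slab correction = 0.04193 × 3.08 × 2586.1 = 333.98 mGal
Simple Bouguer anomaly = 470.68 − (333.98) = 136.70 mGal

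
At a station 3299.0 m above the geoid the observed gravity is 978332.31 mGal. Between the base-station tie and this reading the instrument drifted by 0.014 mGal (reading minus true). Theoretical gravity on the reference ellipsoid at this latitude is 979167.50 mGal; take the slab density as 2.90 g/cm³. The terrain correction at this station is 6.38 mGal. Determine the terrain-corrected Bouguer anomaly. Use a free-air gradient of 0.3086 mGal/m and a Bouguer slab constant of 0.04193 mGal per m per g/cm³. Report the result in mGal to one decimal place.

Drift-corrected reading = 978332.31 − (0.014) = 978332.296 mGal
Free-air correction = 0.3086 × 3299.0 = 1018.07 mGal
Free-air anomaly = 978332.296 − 979167.50 + (1018.07) = 182.866 mGal
Bouguer slab correction = 0.04193 × 2.90 × 3299.0 = 401.15 mGal
Simple Bouguer anomaly = 182.866 − (401.15) = -218.284 mGal
Complete Bouguer anomaly = -218.284 + 6.38 = -211.904 mGal

-211.9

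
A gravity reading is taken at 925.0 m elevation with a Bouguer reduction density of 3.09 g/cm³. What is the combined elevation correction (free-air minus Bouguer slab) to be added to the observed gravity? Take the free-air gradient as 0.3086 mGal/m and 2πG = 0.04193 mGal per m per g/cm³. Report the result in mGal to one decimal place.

Combined gradient = 0.3086 − 0.04193 × 3.09 = 0.1790363 mGal/m
Combined elevation correction = 0.1790363 × 925.0 = 165.6 mGal

165.6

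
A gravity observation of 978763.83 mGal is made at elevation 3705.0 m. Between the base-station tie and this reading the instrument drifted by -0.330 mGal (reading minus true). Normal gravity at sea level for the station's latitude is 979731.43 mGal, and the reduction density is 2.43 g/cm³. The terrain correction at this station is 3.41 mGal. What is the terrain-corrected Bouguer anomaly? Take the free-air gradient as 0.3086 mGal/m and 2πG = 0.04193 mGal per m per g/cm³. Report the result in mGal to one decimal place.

-198.0

Drift-corrected reading = 978763.83 − (-0.330) = 978764.160 mGal
Free-air correction = 0.3086 × 3705.0 = 1143.36 mGal
Free-air anomaly = 978764.160 − 979731.43 + (1143.36) = 176.090 mGal
Bouguer slab correction = 0.04193 × 2.43 × 3705.0 = 377.50 mGal
Simple Bouguer anomaly = 176.090 − (377.50) = -201.410 mGal
Complete Bouguer anomaly = -201.410 + 3.41 = -198.000 mGal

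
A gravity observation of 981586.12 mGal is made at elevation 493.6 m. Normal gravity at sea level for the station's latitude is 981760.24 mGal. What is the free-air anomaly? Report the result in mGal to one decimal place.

Free-air correction = 0.3086 × 493.6 = 152.32 mGal
Free-air anomaly = 981586.12 − 981760.24 + (152.32) = -21.80 mGal

-21.8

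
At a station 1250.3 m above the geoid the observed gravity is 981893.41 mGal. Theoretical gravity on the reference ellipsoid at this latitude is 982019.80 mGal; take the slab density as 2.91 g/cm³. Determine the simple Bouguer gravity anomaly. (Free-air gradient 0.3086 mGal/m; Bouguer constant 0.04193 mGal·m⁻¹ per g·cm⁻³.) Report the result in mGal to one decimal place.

106.9

Free-air correction = 0.3086 × 1250.3 = 385.84 mGal
Free-air anomaly = 981893.41 − 982019.80 + (385.84) = 259.45 mGal
Bouguer slab correction = 0.04193 × 2.91 × 1250.3 = 152.56 mGal
Simple Bouguer anomaly = 259.45 − (152.56) = 106.89 mGal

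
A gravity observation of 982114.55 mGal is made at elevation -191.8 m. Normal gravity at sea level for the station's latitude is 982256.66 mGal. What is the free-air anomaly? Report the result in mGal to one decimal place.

-201.3

Free-air correction = 0.3086 × -191.8 = -59.19 mGal
Free-air anomaly = 982114.55 − 982256.66 + (-59.19) = -201.30 mGal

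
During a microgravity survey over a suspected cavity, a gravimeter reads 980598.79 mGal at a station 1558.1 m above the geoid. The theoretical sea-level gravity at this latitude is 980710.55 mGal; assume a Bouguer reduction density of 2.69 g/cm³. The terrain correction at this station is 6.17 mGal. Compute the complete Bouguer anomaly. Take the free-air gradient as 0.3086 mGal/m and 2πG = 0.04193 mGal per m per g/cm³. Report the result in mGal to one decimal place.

199.5

Free-air correction = 0.3086 × 1558.1 = 480.83 mGal
Free-air anomaly = 980598.79 − 980710.55 + (480.83) = 369.07 mGal
Bouguer slab correction = 0.04193 × 2.69 × 1558.1 = 175.74 mGal
Simple Bouguer anomaly = 369.07 − (175.74) = 193.33 mGal
Complete Bouguer anomaly = 193.33 + 6.17 = 199.50 mGal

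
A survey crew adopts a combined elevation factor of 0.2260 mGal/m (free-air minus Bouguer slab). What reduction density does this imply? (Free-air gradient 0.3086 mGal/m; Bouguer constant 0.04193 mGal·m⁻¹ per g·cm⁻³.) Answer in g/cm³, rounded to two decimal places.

1.97

0.2260 = 0.3086 − 0.04193 × ρ
ρ = (0.3086 − 0.2260) / 0.04193 = 1.97 g/cm³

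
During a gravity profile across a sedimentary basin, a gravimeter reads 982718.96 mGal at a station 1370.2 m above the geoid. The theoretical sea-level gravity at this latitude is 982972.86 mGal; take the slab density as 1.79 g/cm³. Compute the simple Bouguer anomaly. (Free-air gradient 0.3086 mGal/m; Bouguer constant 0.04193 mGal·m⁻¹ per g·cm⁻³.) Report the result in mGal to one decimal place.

66.1

Free-air correction = 0.3086 × 1370.2 = 422.84 mGal
Free-air anomaly = 982718.96 − 982972.86 + (422.84) = 168.94 mGal
Bouguer slab correction = 0.04193 × 1.79 × 1370.2 = 102.84 mGal
Simple Bouguer anomaly = 168.94 − (102.84) = 66.10 mGal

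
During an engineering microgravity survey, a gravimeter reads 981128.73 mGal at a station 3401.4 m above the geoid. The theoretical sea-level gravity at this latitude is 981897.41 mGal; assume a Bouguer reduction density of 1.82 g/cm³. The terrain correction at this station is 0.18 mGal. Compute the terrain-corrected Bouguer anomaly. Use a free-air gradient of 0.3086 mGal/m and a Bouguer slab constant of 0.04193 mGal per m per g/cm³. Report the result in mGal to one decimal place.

Free-air correction = 0.3086 × 3401.4 = 1049.67 mGal
Free-air anomaly = 981128.73 − 981897.41 + (1049.67) = 280.99 mGal
Bouguer slab correction = 0.04193 × 1.82 × 3401.4 = 259.57 mGal
Simple Bouguer anomaly = 280.99 − (259.57) = 21.42 mGal
Complete Bouguer anomaly = 21.42 + 0.18 = 21.60 mGal

21.6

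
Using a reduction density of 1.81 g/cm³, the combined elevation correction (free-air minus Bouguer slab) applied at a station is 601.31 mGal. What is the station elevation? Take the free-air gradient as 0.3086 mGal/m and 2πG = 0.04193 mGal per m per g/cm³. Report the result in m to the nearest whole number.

Combined gradient = 0.3086 − 0.04193 × 1.81 = 0.2327067 mGal/m
h = 601.31 / 0.2327067 = 2583.98 m

2584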